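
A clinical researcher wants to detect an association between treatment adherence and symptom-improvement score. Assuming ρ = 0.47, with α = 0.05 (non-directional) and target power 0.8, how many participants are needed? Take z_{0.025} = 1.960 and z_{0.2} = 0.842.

n = 34

Fisher's z: C = ½·ln((1+r)/(1−r)) = ½·ln(2.7736) = 0.5101.
n = ((z_{α/2} + z_β)/C)² + 3.
(1.960 + 0.842) / 0.5101 = 2.802 / 0.5101 = 5.493.
n = 5.493² + 3 = 30.17 + 3 = 33.2.
Round up.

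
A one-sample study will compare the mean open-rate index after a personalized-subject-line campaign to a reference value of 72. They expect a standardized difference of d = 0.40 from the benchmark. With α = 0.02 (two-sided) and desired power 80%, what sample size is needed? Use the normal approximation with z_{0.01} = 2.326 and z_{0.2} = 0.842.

For a one-sample test: n = ((z_{α/2} + z_β) / d)².
z_{α/2} + z_β = 2.326 + 0.842 = 3.168.
n = (3.168 / 0.40)² = 7.920² = 62.73.
Round up.

n = 63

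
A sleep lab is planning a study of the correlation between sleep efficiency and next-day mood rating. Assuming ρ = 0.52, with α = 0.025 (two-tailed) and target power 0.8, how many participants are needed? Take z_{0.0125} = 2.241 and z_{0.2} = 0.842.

Fisher's z: C = ½·ln((1+r)/(1−r)) = ½·ln(3.1667) = 0.5763.
n = ((z_{α/2} + z_β)/C)² + 3.
(2.241 + 0.842) / 0.5763 = 3.083 / 0.5763 = 5.350.
n = 5.350² + 3 = 28.62 + 3 = 31.6.
Round up.

n = 32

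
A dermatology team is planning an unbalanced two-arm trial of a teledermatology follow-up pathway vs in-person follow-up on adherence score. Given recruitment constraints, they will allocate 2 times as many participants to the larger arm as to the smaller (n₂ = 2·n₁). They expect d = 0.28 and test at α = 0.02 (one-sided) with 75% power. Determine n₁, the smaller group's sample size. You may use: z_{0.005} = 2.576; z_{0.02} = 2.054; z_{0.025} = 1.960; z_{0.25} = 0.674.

n₁ = 143

With allocation ratio k = n₂/n₁ = 2, Var(x̄₁−x̄₂) = σ²(1/n₁ + 1/(k·n₁)) = σ²·(k+1)/(k·n₁).
So n₁ = (1 + 1/k)·((z_{α} + z_β)/d)² = 1.500 × (2.728/0.28)².
n₁ = 1.500 × 94.92 = 142.4.
Round up: n₁ = 143, giving n₂ = 2 × 143 = 286.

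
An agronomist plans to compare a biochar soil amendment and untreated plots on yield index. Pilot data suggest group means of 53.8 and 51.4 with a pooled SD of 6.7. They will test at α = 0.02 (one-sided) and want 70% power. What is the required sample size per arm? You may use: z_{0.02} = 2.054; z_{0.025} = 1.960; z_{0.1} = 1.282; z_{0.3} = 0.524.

Cohen's d = |M₁ − M₂| / SD_pooled = |53.8 − 51.4| / 6.7 = 2.4 / 6.7 = 0.358.
For two independent groups with equal n: n = 2·((z_{α} + z_β) / d)².
z_{α} + z_β = 2.054 + 0.524 = 2.578.
n = 2 × (2.578 / 0.358)² = 2 × 7.201² = 2 × 51.86 = 103.7.
Round up to the next whole participant.

n = 104 per group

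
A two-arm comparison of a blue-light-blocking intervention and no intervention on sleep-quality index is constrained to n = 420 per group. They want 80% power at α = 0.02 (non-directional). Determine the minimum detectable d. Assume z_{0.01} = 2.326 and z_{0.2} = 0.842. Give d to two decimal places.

For two independent groups of n = 420 each: d_min = (z_{α/2} + z_β)·√(2/n).
z-sum = 2.326 + 0.842 = 3.168.
d_min = 3.168 × √(2/420) = 3.168 × 0.0690 = 0.219.

d_min ≈ 0.22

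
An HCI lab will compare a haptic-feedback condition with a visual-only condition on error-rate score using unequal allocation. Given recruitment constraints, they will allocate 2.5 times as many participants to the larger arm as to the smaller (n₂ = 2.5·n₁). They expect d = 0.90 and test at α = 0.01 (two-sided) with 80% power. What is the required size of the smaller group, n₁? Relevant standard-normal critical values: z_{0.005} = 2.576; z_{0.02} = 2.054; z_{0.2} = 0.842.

n₁ = 21

With allocation ratio k = n₂/n₁ = 2.5, Var(x̄₁−x̄₂) = σ²(1/n₁ + 1/(k·n₁)) = σ²·(k+1)/(k·n₁).
So n₁ = (1 + 1/k)·((z_{α/2} + z_β)/d)² = 1.400 × (3.418/0.90)².
n₁ = 1.400 × 14.42 = 20.2.
Round up: n₁ = 21, giving n₂ = ⌈2.5 × 21⌉ = ⌈52.5⌉ = 53.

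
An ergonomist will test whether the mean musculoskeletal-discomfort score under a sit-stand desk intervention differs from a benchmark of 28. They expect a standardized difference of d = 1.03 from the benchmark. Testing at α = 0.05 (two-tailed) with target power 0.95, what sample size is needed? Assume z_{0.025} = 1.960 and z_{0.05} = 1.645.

n = 13

For a one-sample test: n = ((z_{α/2} + z_β) / d)².
z_{α/2} + z_β = 1.960 + 1.645 = 3.605.
n = (3.605 / 1.03)² = 3.500² = 12.25.
Round up.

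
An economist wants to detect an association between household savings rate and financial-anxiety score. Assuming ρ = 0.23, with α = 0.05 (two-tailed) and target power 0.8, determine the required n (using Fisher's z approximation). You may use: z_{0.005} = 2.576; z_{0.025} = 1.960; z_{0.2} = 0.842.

n = 147

Fisher's z: C = ½·ln((1+r)/(1−r)) = ½·ln(1.5974) = 0.2342.
n = ((z_{α/2} + z_β)/C)² + 3.
(1.960 + 0.842) / 0.2342 = 2.802 / 0.2342 = 11.964.
n = 11.964² + 3 = 143.14 + 3 = 146.1.
Round up.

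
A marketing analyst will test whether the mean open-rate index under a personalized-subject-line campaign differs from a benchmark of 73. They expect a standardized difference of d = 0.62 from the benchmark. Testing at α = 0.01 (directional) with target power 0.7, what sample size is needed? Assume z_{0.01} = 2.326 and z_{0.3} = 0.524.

n = 22

For a one-sample test: n = ((z_{α} + z_β) / d)².
z_{α} + z_β = 2.326 + 0.524 = 2.850.
n = (2.850 / 0.62)² = 4.597² = 21.13.
Round up.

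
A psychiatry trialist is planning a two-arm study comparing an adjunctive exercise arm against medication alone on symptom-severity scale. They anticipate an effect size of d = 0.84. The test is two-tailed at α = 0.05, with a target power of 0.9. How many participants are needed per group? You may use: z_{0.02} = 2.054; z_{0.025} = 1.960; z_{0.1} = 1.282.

n = 30 per group

For two independent groups with equal n: n = 2·((z_{α/2} + z_β) / d)².
z_{α/2} + z_β = 1.960 + 1.282 = 3.242.
n = 2 × (3.242 / 0.84)² = 2 × 3.860² = 2 × 14.90 = 29.8.
Round up to the next whole participant.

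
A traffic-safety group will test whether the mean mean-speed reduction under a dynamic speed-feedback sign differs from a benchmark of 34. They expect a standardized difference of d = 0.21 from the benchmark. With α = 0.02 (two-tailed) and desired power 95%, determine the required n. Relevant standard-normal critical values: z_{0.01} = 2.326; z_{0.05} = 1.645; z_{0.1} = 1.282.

For a one-sample test: n = ((z_{α/2} + z_β) / d)².
z_{α/2} + z_β = 2.326 + 1.645 = 3.971.
n = (3.971 / 0.21)² = 18.910² = 357.57.
Round up.

n = 358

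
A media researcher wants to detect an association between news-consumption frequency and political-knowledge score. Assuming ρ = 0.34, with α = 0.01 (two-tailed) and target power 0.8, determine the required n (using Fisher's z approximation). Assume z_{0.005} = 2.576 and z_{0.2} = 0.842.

n = 97

Fisher's z: C = ½·ln((1+r)/(1−r)) = ½·ln(2.0303) = 0.3541.
n = ((z_{α/2} + z_β)/C)² + 3.
(2.576 + 0.842) / 0.3541 = 3.418 / 0.3541 = 9.653.
n = 9.653² + 3 = 93.17 + 3 = 96.2.
Round up.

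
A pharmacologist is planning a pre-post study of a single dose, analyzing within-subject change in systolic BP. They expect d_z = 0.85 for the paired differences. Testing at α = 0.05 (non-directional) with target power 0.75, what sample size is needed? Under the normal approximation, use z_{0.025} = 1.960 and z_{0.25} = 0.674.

n = 10 pairs

For a paired (one-sample on differences) test: n = ((z_{α/2} + z_β) / d)².
z_{α/2} + z_β = 1.960 + 0.674 = 2.634.
n = (2.634 / 0.85)² = 3.099² = 9.60.
Round up.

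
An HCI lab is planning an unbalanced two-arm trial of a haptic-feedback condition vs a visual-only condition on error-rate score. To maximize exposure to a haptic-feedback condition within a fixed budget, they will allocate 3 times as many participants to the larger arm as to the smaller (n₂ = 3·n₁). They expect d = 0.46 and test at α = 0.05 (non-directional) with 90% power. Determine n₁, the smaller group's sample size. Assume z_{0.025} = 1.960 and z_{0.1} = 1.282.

n₁ = 67

With allocation ratio k = n₂/n₁ = 3, Var(x̄₁−x̄₂) = σ²(1/n₁ + 1/(k·n₁)) = σ²·(k+1)/(k·n₁).
So n₁ = (1 + 1/k)·((z_{α/2} + z_β)/d)² = 1.333 × (3.242/0.46)².
n₁ = 1.333 × 49.67 = 66.2.
Round up: n₁ = 67, giving n₂ = 3 × 67 = 201.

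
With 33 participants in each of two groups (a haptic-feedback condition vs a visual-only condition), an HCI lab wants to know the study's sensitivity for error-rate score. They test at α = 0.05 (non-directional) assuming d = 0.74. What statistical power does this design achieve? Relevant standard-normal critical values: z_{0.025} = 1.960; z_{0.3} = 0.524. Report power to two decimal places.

For two equal groups, power = Φ(d·√(n/2) − z_{α/2}).
d·√(n/2) = 0.74 × √(33/2) = 0.74 × 4.062 = 3.006.
z_β = 3.006 − 1.960 = 1.046.
Power = Φ(1.046) = 0.852.

power ≈ 0.85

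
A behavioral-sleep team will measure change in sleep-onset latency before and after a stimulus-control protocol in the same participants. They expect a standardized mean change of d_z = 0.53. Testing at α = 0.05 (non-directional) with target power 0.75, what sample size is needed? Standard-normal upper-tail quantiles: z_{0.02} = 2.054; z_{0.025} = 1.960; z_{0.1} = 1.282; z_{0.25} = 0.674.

n = 25 pairs

For a paired (one-sample on differences) test: n = ((z_{α/2} + z_β) / d)².
z_{α/2} + z_β = 1.960 + 0.674 = 2.634.
n = (2.634 / 0.53)² = 4.970² = 24.70.
Round up.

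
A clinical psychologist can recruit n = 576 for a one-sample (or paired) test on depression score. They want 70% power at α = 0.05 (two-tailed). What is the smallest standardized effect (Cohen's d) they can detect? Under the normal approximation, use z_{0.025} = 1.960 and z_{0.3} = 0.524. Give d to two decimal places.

For a single sample (or paired design) of n = 576: d_min = (z_{α/2} + z_β)/√n.
z-sum = 1.960 + 0.524 = 2.484.
d_min = 2.484 / √576 = 2.484 / 24.000 = 0.103.

d_min ≈ 0.10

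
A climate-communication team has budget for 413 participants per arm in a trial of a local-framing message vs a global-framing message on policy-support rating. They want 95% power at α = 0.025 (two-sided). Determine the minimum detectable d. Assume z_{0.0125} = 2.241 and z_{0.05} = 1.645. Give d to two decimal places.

d_min ≈ 0.27

For two independent groups of n = 413 each: d_min = (z_{α/2} + z_β)·√(2/n).
z-sum = 2.241 + 1.645 = 3.886.
d_min = 3.886 × √(2/413) = 3.886 × 0.0696 = 0.270.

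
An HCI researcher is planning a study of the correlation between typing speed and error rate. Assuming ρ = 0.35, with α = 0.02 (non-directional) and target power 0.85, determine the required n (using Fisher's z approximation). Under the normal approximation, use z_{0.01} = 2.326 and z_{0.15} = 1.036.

n = 88

Fisher's z: C = ½·ln((1+r)/(1−r)) = ½·ln(2.0769) = 0.3654.
n = ((z_{α/2} + z_β)/C)² + 3.
(2.326 + 1.036) / 0.3654 = 3.362 / 0.3654 = 9.201.
n = 9.201² + 3 = 84.66 + 3 = 87.7.
Round up.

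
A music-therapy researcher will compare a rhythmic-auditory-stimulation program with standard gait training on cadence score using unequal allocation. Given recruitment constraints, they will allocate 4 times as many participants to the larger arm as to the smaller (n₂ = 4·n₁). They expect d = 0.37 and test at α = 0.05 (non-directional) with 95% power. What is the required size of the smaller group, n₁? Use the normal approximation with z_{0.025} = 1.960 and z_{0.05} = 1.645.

With allocation ratio k = n₂/n₁ = 4, Var(x̄₁−x̄₂) = σ²(1/n₁ + 1/(k·n₁)) = σ²·(k+1)/(k·n₁).
So n₁ = (1 + 1/k)·((z_{α/2} + z_β)/d)² = 1.250 × (3.605/0.37)².
n₁ = 1.250 × 94.93 = 118.7.
Round up: n₁ = 119, giving n₂ = 4 × 119 = 476.

n₁ = 119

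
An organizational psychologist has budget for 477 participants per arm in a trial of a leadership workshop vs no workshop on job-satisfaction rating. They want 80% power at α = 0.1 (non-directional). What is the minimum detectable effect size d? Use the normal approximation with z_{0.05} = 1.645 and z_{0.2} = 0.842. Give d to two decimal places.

For two independent groups of n = 477 each: d_min = (z_{α/2} + z_β)·√(2/n).
z-sum = 1.645 + 0.842 = 2.487.
d_min = 2.487 × √(2/477) = 2.487 × 0.0648 = 0.161.

d_min ≈ 0.16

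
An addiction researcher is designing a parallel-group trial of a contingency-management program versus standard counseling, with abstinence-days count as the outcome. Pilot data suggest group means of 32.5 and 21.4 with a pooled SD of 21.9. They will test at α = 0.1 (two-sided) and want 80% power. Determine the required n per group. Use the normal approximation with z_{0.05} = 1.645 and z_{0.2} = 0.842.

n = 49 per group

Cohen's d = |M₁ − M₂| / SD_pooled = |32.5 − 21.4| / 21.9 = 11.1 / 21.9 = 0.507.
For two independent groups with equal n: n = 2·((z_{α/2} + z_β) / d)².
z_{α/2} + z_β = 1.645 + 0.842 = 2.487.
n = 2 × (2.487 / 0.507)² = 2 × 4.905² = 2 × 24.06 = 48.1.
Round up to the next whole participant.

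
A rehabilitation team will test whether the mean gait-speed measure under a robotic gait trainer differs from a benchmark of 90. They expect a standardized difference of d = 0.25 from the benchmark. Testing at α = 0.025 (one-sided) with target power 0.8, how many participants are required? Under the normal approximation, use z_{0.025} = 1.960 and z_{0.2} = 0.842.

For a one-sample test: n = ((z_{α} + z_β) / d)².
z_{α} + z_β = 1.960 + 0.842 = 2.802.
n = (2.802 / 0.25)² = 11.208² = 125.62.
Round up.

n = 126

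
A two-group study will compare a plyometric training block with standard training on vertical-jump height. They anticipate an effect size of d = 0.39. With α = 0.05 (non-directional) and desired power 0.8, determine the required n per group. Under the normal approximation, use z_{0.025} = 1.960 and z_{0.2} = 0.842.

For two independent groups with equal n: n = 2·((z_{α/2} + z_β) / d)².
z_{α/2} + z_β = 1.960 + 0.842 = 2.802.
n = 2 × (2.802 / 0.39)² = 2 × 7.185² = 2 × 51.62 = 103.2.
Round up to the next whole participant.

n = 104 per group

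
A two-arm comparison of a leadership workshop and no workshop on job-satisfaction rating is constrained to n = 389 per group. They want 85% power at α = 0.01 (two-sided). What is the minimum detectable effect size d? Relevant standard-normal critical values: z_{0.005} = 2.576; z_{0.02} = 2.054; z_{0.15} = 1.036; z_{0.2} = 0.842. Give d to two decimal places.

d_min ≈ 0.26

For two independent groups of n = 389 each: d_min = (z_{α/2} + z_β)·√(2/n).
z-sum = 2.576 + 1.036 = 3.612.
d_min = 3.612 × √(2/389) = 3.612 × 0.0717 = 0.259.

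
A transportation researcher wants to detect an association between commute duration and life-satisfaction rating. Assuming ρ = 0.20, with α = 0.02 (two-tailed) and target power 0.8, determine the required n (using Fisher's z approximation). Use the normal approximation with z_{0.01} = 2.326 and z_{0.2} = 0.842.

n = 248

Fisher's z: C = ½·ln((1+r)/(1−r)) = ½·ln(1.5000) = 0.2027.
n = ((z_{α/2} + z_β)/C)² + 3.
(2.326 + 0.842) / 0.2027 = 3.168 / 0.2027 = 15.629.
n = 15.629² + 3 = 244.27 + 3 = 247.3.
Round up.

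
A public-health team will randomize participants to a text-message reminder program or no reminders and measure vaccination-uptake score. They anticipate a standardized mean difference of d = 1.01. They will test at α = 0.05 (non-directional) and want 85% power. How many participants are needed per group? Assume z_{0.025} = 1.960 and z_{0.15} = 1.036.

n = 18 per group

For two independent groups with equal n: n = 2·((z_{α/2} + z_β) / d)².
z_{α/2} + z_β = 1.960 + 1.036 = 2.996.
n = 2 × (2.996 / 1.01)² = 2 × 2.966² = 2 × 8.80 = 17.6.
Round up to the next whole participant.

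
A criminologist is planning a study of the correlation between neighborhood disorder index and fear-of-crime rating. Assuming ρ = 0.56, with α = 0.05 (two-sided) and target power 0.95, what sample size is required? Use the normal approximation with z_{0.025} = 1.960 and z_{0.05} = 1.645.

Fisher's z: C = ½·ln((1+r)/(1−r)) = ½·ln(3.5455) = 0.6328.
n = ((z_{α/2} + z_β)/C)² + 3.
(1.960 + 1.645) / 0.6328 = 3.605 / 0.6328 = 5.697.
n = 5.697² + 3 = 32.45 + 3 = 35.5.
Round up.

n = 36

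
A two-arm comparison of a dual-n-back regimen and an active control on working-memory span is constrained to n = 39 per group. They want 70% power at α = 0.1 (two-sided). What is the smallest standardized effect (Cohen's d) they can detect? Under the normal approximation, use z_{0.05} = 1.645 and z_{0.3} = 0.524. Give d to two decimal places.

For two independent groups of n = 39 each: d_min = (z_{α/2} + z_β)·√(2/n).
z-sum = 1.645 + 0.524 = 2.169.
d_min = 2.169 × √(2/39) = 2.169 × 0.2265 = 0.491.

d_min ≈ 0.49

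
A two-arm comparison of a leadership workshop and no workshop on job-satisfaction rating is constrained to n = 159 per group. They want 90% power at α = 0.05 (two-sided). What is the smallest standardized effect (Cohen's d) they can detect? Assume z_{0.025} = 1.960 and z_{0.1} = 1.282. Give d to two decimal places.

d_min ≈ 0.36

For two independent groups of n = 159 each: d_min = (z_{α/2} + z_β)·√(2/n).
z-sum = 1.960 + 1.282 = 3.242.
d_min = 3.242 × √(2/159) = 3.242 × 0.1122 = 0.364.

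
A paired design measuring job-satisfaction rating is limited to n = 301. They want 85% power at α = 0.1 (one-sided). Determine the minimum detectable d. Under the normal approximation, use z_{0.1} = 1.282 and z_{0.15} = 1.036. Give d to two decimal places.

For a single sample (or paired design) of n = 301: d_min = (z_{α} + z_β)/√n.
z-sum = 1.282 + 1.036 = 2.318.
d_min = 2.318 / √301 = 2.318 / 17.349 = 0.134.

d_min ≈ 0.13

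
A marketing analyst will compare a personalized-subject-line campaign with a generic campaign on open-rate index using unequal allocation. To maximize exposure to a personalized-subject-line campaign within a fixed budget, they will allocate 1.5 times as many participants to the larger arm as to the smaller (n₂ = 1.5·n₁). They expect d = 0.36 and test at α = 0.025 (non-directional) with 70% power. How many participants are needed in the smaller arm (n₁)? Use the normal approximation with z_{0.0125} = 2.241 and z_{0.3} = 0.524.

With allocation ratio k = n₂/n₁ = 1.5, Var(x̄₁−x̄₂) = σ²(1/n₁ + 1/(k·n₁)) = σ²·(k+1)/(k·n₁).
So n₁ = (1 + 1/k)·((z_{α/2} + z_β)/d)² = 1.667 × (2.765/0.36)².
n₁ = 1.667 × 58.99 = 98.3.
Round up: n₁ = 99, giving n₂ = ⌈1.5 × 99⌉ = ⌈148.5⌉ = 149.

n₁ = 99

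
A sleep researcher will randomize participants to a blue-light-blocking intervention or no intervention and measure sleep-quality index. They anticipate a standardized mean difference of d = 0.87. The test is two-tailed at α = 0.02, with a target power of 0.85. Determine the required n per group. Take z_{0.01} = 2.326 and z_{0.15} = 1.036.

For two independent groups with equal n: n = 2·((z_{α/2} + z_β) / d)².
z_{α/2} + z_β = 2.326 + 1.036 = 3.362.
n = 2 × (3.362 / 0.87)² = 2 × 3.864² = 2 × 14.93 = 29.9.
Round up to the next whole participant.

n = 30 per group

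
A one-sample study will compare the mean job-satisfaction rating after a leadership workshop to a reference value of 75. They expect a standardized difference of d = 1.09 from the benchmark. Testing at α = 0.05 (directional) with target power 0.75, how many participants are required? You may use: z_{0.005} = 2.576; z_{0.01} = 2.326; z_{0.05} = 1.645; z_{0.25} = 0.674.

For a one-sample test: n = ((z_{α} + z_β) / d)².
z_{α} + z_β = 1.645 + 0.674 = 2.319.
n = (2.319 / 1.09)² = 2.128² = 4.53.
Round up.

n = 5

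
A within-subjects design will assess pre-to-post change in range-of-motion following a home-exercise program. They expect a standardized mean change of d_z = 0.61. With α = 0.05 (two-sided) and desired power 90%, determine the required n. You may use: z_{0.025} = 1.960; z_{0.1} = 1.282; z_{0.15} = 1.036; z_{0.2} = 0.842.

n = 29 pairs

For a paired (one-sample on differences) test: n = ((z_{α/2} + z_β) / d)².
z_{α/2} + z_β = 1.960 + 1.282 = 3.242.
n = (3.242 / 0.61)² = 5.315² = 28.25.
Round up.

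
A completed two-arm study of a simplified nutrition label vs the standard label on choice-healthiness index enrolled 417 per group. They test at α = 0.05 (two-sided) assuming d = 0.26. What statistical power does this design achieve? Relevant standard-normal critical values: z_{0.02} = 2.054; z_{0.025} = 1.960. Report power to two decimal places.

For two equal groups, power = Φ(d·√(n/2) − z_{α/2}).
d·√(n/2) = 0.26 × √(417/2) = 0.26 × 14.440 = 3.754.
z_β = 3.754 − 1.960 = 1.794.
Power = Φ(1.794) = 0.964.

power ≈ 0.96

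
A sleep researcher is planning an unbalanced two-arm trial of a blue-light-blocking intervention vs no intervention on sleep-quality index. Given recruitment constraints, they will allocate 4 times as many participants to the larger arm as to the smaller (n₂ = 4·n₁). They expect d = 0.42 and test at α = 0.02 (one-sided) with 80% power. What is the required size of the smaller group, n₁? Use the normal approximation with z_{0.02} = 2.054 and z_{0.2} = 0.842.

n₁ = 60

With allocation ratio k = n₂/n₁ = 4, Var(x̄₁−x̄₂) = σ²(1/n₁ + 1/(k·n₁)) = σ²·(k+1)/(k·n₁).
So n₁ = (1 + 1/k)·((z_{α} + z_β)/d)² = 1.250 × (2.896/0.42)².
n₁ = 1.250 × 47.54 = 59.4.
Round up: n₁ = 60, giving n₂ = 4 × 60 = 240.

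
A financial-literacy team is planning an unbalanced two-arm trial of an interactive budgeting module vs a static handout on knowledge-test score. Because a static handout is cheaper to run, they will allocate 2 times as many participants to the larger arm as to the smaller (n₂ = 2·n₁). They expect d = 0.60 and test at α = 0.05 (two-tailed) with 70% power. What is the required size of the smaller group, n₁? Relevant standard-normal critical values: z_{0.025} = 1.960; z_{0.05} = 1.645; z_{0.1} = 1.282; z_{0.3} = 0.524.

With allocation ratio k = n₂/n₁ = 2, Var(x̄₁−x̄₂) = σ²(1/n₁ + 1/(k·n₁)) = σ²·(k+1)/(k·n₁).
So n₁ = (1 + 1/k)·((z_{α/2} + z_β)/d)² = 1.500 × (2.484/0.60)².
n₁ = 1.500 × 17.14 = 25.7.
Round up: n₁ = 26, giving n₂ = 2 × 26 = 52.

n₁ = 26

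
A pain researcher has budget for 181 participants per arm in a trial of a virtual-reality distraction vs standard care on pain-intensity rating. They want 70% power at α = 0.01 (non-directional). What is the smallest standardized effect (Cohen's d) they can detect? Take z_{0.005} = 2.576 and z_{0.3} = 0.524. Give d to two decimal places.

For two independent groups of n = 181 each: d_min = (z_{α/2} + z_β)·√(2/n).
z-sum = 2.576 + 0.524 = 3.100.
d_min = 3.100 × √(2/181) = 3.100 × 0.1051 = 0.326.

d_min ≈ 0.33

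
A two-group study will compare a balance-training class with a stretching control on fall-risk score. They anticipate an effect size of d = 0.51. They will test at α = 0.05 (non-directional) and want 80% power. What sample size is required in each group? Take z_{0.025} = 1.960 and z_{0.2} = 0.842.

n = 61 per group

For two independent groups with equal n: n = 2·((z_{α/2} + z_β) / d)².
z_{α/2} + z_β = 1.960 + 0.842 = 2.802.
n = 2 × (2.802 / 0.51)² = 2 × 5.494² = 2 × 30.19 = 60.4.
Round up to the next whole participant.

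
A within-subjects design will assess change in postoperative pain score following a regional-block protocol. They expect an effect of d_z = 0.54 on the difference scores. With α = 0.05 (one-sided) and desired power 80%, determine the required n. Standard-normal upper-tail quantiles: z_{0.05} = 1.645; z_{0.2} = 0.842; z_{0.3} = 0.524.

For a paired (one-sample on differences) test: n = ((z_{α} + z_β) / d)².
z_{α} + z_β = 1.645 + 0.842 = 2.487.
n = (2.487 / 0.54)² = 4.606² = 21.21.
Round up.

n = 22 pairs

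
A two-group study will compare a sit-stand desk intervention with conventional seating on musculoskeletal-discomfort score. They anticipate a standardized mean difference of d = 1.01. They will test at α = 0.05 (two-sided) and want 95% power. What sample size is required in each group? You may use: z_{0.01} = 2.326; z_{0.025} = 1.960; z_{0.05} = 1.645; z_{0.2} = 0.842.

n = 26 per group

For two independent groups with equal n: n = 2·((z_{α/2} + z_β) / d)².
z_{α/2} + z_β = 1.960 + 1.645 = 3.605.
n = 2 × (3.605 / 1.01)² = 2 × 3.569² = 2 × 12.74 = 25.5.
Round up to the next whole participant.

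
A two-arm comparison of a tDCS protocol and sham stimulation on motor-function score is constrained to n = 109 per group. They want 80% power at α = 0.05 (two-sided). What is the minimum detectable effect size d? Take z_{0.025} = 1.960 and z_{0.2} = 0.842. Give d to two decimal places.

For two independent groups of n = 109 each: d_min = (z_{α/2} + z_β)·√(2/n).
z-sum = 1.960 + 0.842 = 2.802.
d_min = 2.802 × √(2/109) = 2.802 × 0.1355 = 0.380.

d_min ≈ 0.38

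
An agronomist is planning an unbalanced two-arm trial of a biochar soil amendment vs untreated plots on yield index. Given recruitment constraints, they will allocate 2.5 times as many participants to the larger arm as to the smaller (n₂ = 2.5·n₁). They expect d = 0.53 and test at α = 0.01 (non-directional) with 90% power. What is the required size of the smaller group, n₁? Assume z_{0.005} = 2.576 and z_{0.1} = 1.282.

With allocation ratio k = n₂/n₁ = 2.5, Var(x̄₁−x̄₂) = σ²(1/n₁ + 1/(k·n₁)) = σ²·(k+1)/(k·n₁).
So n₁ = (1 + 1/k)·((z_{α/2} + z_β)/d)² = 1.400 × (3.858/0.53)².
n₁ = 1.400 × 52.99 = 74.2.
Round up: n₁ = 75, giving n₂ = ⌈2.5 × 75⌉ = ⌈187.5⌉ = 188.

n₁ = 75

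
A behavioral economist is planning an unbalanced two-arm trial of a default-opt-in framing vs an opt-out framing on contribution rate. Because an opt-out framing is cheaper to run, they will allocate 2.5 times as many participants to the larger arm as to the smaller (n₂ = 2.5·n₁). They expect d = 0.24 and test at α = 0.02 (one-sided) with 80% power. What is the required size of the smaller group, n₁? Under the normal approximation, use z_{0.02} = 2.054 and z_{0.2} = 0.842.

n₁ = 204

With allocation ratio k = n₂/n₁ = 2.5, Var(x̄₁−x̄₂) = σ²(1/n₁ + 1/(k·n₁)) = σ²·(k+1)/(k·n₁).
So n₁ = (1 + 1/k)·((z_{α} + z_β)/d)² = 1.400 × (2.896/0.24)².
n₁ = 1.400 × 145.60 = 203.8.
Round up: n₁ = 204, giving n₂ = 2.5 × 204 = 510.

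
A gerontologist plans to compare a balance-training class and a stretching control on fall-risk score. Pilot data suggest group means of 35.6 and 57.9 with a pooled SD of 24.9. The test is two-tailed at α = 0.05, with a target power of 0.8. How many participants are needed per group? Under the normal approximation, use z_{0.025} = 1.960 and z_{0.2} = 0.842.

n = 20 per group

Cohen's d = |M₁ − M₂| / SD_pooled = |35.6 − 57.9| / 24.9 = 22.3 / 24.9 = 0.896.
For two independent groups with equal n: n = 2·((z_{α/2} + z_β) / d)².
z_{α/2} + z_β = 1.960 + 0.842 = 2.802.
n = 2 × (2.802 / 0.896)² = 2 × 3.127² = 2 × 9.78 = 19.6.
Round up to the next whole participant.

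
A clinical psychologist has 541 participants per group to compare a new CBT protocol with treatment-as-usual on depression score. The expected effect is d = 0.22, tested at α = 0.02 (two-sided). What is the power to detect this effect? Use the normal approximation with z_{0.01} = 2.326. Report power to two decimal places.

power ≈ 0.90

For two equal groups, power = Φ(d·√(n/2) − z_{α/2}).
d·√(n/2) = 0.22 × √(541/2) = 0.22 × 16.447 = 3.618.
z_β = 3.618 − 2.326 = 1.292.
Power = Φ(1.292) = 0.902.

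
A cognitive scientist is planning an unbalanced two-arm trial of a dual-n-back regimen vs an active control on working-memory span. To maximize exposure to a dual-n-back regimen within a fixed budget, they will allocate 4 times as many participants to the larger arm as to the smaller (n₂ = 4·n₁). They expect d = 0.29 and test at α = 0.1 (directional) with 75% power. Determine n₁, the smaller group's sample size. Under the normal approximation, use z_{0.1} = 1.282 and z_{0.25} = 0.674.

With allocation ratio k = n₂/n₁ = 4, Var(x̄₁−x̄₂) = σ²(1/n₁ + 1/(k·n₁)) = σ²·(k+1)/(k·n₁).
So n₁ = (1 + 1/k)·((z_{α} + z_β)/d)² = 1.250 × (1.956/0.29)².
n₁ = 1.250 × 45.49 = 56.9.
Round up: n₁ = 57, giving n₂ = 4 × 57 = 228.

n₁ = 57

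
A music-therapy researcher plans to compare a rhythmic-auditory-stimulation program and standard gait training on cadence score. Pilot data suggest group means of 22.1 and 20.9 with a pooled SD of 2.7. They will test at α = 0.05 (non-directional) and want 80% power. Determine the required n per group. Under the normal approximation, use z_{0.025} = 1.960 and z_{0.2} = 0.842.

n = 80 per group

Cohen's d = |M₁ − M₂| / SD_pooled = |22.1 − 20.9| / 2.7 = 1.2 / 2.7 = 0.444.
For two independent groups with equal n: n = 2·((z_{α/2} + z_β) / d)².
z_{α/2} + z_β = 1.960 + 0.842 = 2.802.
n = 2 × (2.802 / 0.444)² = 2 × 6.311² = 2 × 39.83 = 79.7.
Round up to the next whole participant.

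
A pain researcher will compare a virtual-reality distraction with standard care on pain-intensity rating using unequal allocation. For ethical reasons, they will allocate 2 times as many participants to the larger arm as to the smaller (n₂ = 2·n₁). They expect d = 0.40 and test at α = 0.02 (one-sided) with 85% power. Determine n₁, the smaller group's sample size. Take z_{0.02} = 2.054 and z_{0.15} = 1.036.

With allocation ratio k = n₂/n₁ = 2, Var(x̄₁−x̄₂) = σ²(1/n₁ + 1/(k·n₁)) = σ²·(k+1)/(k·n₁).
So n₁ = (1 + 1/k)·((z_{α} + z_β)/d)² = 1.500 × (3.090/0.40)².
n₁ = 1.500 × 59.68 = 89.5.
Round up: n₁ = 90, giving n₂ = 2 × 90 = 180.

n₁ = 90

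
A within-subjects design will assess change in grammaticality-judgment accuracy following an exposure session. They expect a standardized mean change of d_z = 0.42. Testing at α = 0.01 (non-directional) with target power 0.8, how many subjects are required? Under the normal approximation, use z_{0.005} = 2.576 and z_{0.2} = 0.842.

For a paired (one-sample on differences) test: n = ((z_{α/2} + z_β) / d)².
z_{α/2} + z_β = 2.576 + 0.842 = 3.418.
n = (3.418 / 0.42)² = 8.138² = 66.23.
Round up.

n = 67 pairs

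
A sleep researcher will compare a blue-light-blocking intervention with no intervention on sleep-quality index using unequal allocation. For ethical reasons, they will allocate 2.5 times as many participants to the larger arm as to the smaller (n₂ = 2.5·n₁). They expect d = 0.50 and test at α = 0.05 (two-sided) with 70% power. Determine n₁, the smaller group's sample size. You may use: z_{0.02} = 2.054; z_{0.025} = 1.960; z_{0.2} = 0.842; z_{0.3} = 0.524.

n₁ = 35

With allocation ratio k = n₂/n₁ = 2.5, Var(x̄₁−x̄₂) = σ²(1/n₁ + 1/(k·n₁)) = σ²·(k+1)/(k·n₁).
So n₁ = (1 + 1/k)·((z_{α/2} + z_β)/d)² = 1.400 × (2.484/0.50)².
n₁ = 1.400 × 24.68 = 34.6.
Round up: n₁ = 35, giving n₂ = ⌈2.5 × 35⌉ = ⌈87.5⌉ = 88.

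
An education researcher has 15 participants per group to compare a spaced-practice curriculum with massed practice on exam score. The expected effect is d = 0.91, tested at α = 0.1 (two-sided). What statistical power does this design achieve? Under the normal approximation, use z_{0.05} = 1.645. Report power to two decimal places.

For two equal groups, power = Φ(d·√(n/2) − z_{α/2}).
d·√(n/2) = 0.91 × √(15/2) = 0.91 × 2.739 = 2.492.
z_β = 2.492 − 1.645 = 0.847.
Power = Φ(0.847) = 0.802.

power ≈ 0.80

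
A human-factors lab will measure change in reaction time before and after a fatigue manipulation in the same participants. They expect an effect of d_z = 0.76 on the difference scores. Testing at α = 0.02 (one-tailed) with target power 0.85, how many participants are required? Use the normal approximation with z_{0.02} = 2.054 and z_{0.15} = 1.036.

n = 17 pairs

For a paired (one-sample on differences) test: n = ((z_{α} + z_β) / d)².
z_{α} + z_β = 2.054 + 1.036 = 3.090.
n = (3.090 / 0.76)² = 4.066² = 16.53.
Round up.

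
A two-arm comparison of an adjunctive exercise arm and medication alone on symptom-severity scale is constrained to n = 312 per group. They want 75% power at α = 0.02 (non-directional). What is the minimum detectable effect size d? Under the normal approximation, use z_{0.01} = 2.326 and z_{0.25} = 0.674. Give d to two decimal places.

d_min ≈ 0.24

For two independent groups of n = 312 each: d_min = (z_{α/2} + z_β)·√(2/n).
z-sum = 2.326 + 0.674 = 3.000.
d_min = 3.000 × √(2/312) = 3.000 × 0.0801 = 0.240.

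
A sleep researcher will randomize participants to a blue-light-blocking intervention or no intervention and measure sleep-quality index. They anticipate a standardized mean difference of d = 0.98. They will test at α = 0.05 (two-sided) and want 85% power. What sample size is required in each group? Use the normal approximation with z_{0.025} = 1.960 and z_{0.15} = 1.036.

n = 19 per group

For two independent groups with equal n: n = 2·((z_{α/2} + z_β) / d)².
z_{α/2} + z_β = 1.960 + 1.036 = 2.996.
n = 2 × (2.996 / 0.98)² = 2 × 3.057² = 2 × 9.35 = 18.7.
Round up to the next whole participant.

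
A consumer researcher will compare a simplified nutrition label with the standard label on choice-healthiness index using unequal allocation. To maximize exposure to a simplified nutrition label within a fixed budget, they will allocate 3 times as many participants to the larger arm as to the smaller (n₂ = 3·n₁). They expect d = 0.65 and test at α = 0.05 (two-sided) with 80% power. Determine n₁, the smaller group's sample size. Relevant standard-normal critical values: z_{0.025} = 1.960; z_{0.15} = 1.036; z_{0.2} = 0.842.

With allocation ratio k = n₂/n₁ = 3, Var(x̄₁−x̄₂) = σ²(1/n₁ + 1/(k·n₁)) = σ²·(k+1)/(k·n₁).
So n₁ = (1 + 1/k)·((z_{α/2} + z_β)/d)² = 1.333 × (2.802/0.65)².
n₁ = 1.333 × 18.58 = 24.8.
Round up: n₁ = 25, giving n₂ = 3 × 25 = 75.

n₁ = 25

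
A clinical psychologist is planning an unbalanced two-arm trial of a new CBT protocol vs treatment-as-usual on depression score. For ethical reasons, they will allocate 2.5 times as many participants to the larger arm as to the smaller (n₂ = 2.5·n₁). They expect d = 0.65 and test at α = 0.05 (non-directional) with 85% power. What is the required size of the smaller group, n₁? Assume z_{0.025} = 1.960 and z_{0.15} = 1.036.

With allocation ratio k = n₂/n₁ = 2.5, Var(x̄₁−x̄₂) = σ²(1/n₁ + 1/(k·n₁)) = σ²·(k+1)/(k·n₁).
So n₁ = (1 + 1/k)·((z_{α/2} + z_β)/d)² = 1.400 × (2.996/0.65)².
n₁ = 1.400 × 21.25 = 29.7.
Round up: n₁ = 30, giving n₂ = 2.5 × 30 = 75.

n₁ = 30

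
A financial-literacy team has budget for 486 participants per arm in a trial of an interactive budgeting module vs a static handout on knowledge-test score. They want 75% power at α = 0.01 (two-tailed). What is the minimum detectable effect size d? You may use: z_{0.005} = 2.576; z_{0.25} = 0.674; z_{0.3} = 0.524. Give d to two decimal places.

d_min ≈ 0.21

For two independent groups of n = 486 each: d_min = (z_{α/2} + z_β)·√(2/n).
z-sum = 2.576 + 0.674 = 3.250.
d_min = 3.250 × √(2/486) = 3.250 × 0.0642 = 0.208.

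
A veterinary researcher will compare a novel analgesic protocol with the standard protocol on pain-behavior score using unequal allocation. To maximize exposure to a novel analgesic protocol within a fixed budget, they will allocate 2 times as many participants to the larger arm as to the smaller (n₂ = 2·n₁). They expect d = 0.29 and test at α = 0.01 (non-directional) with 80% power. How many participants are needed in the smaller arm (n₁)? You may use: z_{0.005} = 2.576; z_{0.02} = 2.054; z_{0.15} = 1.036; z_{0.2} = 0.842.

With allocation ratio k = n₂/n₁ = 2, Var(x̄₁−x̄₂) = σ²(1/n₁ + 1/(k·n₁)) = σ²·(k+1)/(k·n₁).
So n₁ = (1 + 1/k)·((z_{α/2} + z_β)/d)² = 1.500 × (3.418/0.29)².
n₁ = 1.500 × 138.91 = 208.4.
Round up: n₁ = 209, giving n₂ = 2 × 209 = 418.

n₁ = 209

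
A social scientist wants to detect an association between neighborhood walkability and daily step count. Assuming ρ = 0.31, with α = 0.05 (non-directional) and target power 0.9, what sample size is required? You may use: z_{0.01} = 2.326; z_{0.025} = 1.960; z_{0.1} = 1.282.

n = 106

Fisher's z: C = ½·ln((1+r)/(1−r)) = ½·ln(1.8986) = 0.3205.
n = ((z_{α/2} + z_β)/C)² + 3.
(1.960 + 1.282) / 0.3205 = 3.242 / 0.3205 = 10.115.
n = 10.115² + 3 = 102.32 + 3 = 105.3.
Round up.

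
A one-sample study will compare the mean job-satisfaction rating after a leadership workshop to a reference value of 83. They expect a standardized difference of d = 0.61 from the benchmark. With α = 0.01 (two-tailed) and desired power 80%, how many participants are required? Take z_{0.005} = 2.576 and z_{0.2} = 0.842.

n = 32

For a one-sample test: n = ((z_{α/2} + z_β) / d)².
z_{α/2} + z_β = 2.576 + 0.842 = 3.418.
n = (3.418 / 0.61)² = 5.603² = 31.40.
Round up.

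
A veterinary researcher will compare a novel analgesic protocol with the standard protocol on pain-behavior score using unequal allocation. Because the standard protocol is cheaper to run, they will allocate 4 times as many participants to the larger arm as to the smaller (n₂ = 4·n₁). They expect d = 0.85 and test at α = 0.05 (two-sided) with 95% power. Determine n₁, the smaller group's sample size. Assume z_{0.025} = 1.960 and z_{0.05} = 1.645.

With allocation ratio k = n₂/n₁ = 4, Var(x̄₁−x̄₂) = σ²(1/n₁ + 1/(k·n₁)) = σ²·(k+1)/(k·n₁).
So n₁ = (1 + 1/k)·((z_{α/2} + z_β)/d)² = 1.250 × (3.605/0.85)².
n₁ = 1.250 × 17.99 = 22.5.
Round up: n₁ = 23, giving n₂ = 4 × 23 = 92.

n₁ = 23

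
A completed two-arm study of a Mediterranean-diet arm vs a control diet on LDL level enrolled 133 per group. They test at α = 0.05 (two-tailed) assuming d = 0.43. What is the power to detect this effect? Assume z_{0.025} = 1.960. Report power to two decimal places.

power ≈ 0.94

For two equal groups, power = Φ(d·√(n/2) − z_{α/2}).
d·√(n/2) = 0.43 × √(133/2) = 0.43 × 8.155 = 3.507.
z_β = 3.507 − 1.960 = 1.547.
Power = Φ(1.547) = 0.939.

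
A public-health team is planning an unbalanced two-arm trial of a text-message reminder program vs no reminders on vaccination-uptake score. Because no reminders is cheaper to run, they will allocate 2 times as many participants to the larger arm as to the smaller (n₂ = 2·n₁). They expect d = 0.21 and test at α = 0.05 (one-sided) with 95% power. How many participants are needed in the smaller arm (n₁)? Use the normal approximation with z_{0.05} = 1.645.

With allocation ratio k = n₂/n₁ = 2, Var(x̄₁−x̄₂) = σ²(1/n₁ + 1/(k·n₁)) = σ²·(k+1)/(k·n₁).
So n₁ = (1 + 1/k)·((z_{α} + z_β)/d)² = 1.500 × (3.290/0.21)².
n₁ = 1.500 × 245.44 = 368.2.
Round up: n₁ = 369, giving n₂ = 2 × 369 = 738.

n₁ = 369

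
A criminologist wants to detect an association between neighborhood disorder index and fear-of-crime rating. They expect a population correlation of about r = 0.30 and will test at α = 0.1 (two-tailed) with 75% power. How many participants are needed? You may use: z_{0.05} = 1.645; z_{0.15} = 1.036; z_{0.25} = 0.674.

n = 60

Fisher's z: C = ½·ln((1+r)/(1−r)) = ½·ln(1.8571) = 0.3095.
n = ((z_{α/2} + z_β)/C)² + 3.
(1.645 + 0.674) / 0.3095 = 2.319 / 0.3095 = 7.493.
n = 7.493² + 3 = 56.14 + 3 = 59.1.
Round up.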